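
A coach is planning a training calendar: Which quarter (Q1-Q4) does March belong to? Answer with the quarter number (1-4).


Month: March (month 3)
Q1: January-March (months 1-3)
Q2: April-June (months 4-6)
Q3: July-September (months 7-9)
Q4: October-December (months 10-12)
Month 3 falls in Q1

1


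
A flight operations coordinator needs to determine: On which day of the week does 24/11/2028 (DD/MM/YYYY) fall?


Date: 2028-11-24
January 1, 2028 is a Saturday
Day of year: 329
Offset from Jan 1: 328 days
328 mod 7 = 6
Result: Friday

Friday


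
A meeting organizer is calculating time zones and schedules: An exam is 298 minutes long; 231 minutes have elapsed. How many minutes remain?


Total budget: 298 minutes
Time used: 231 minutes
Remaining: 298 - 231 = 67 minutes
Percent used: 77.5%
Percent remaining: 22.5%

67


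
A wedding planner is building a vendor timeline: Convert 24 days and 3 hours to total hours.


Days: 24
Extra hours: 3
Hours per day: 24
Days to hours: 24 x 24 = 576
Total: 576 + 3 = 579

579


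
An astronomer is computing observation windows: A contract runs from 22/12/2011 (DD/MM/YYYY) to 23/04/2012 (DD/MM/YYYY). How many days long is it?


Start date: 2011-12-22
End date: 2012-04-23
Dec 2011: +10 days
Jan 2012: +31 days
Feb 2012: +29 days
Mar 2012: +31 days
Apr 2012: +22 days
Total: 123 days

123


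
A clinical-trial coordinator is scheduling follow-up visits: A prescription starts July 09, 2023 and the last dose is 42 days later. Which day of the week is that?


Start: 2023-07-09 (Sunday)
Step 1 - find target date: add 42 days
  2023-07-09 + 42 days = 2023-08-20
Step 2 - day of week:
  42 mod 7 = 0
  Sunday + 0 days -> Sunday
Result: Sunday (2023-08-20)

Sunday


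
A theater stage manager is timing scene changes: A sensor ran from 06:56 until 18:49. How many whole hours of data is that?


Start: 06:56
End: 18:49
Hour difference: 18 - 6 = 12 hours
Minute difference: 49 - 56 = -7 minutes
Total minutes: 713
Complete hours: 713 / 60 = 11 (remainder 53)

11


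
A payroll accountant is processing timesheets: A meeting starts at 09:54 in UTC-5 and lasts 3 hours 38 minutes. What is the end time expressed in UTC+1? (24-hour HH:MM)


Start: 09:54 in UTC-5
Step 1 - add duration:
  minutes: 54 + 38 = 92 (carry 1h)
  hours: 9 + 3 + 1 = 13
  end in UTC-5: 13:32
Step 2 - convert UTC-5 -> UTC+1:
  offset difference: 1 - (-5) = 6 hours
  13 + (6) = 19 -> mod 24 = 19
Result: 19:32 in UTC+1

19:32


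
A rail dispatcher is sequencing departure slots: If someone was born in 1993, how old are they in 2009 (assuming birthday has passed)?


Birth year: 1993
Current year: 2009
Age = current year - birth year
Age = 2009 - 1993 = 16

16


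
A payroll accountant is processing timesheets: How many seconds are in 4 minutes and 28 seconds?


Minutes: 4
Seconds: 28
Convert minutes to seconds: 4 x 60 = 240
Add remaining seconds: 240 + 28 = 268

268


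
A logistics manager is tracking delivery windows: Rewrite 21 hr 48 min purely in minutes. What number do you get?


Hours: 21
Extra minutes: 48
Minutes per hour: 60
Hours to minutes: 21 x 60 = 1260
Total: 1260 + 48 = 1308

1308


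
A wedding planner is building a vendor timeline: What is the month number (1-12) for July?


Calendar month order:
6. June
7. July <--
8. August
July is month number 7

7


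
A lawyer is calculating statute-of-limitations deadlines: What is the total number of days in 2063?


Year: 2063
Check leap year rules:
Divisible by 4? No
2063 is not a leap year
Days: 365

365


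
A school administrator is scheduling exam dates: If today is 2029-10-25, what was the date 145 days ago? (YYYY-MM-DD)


Start: 2029-10-25
Subtracting 145 days
Days already passed in October: 25
After going back through October: 120 more days to subtract
September 2029: 30 days, 90 remaining
August 2029: 31 days, 59 remaining
July 2029: 31 days, 28 remaining
June 2029 has 30 days, need 28
Result: 2029-06-02

2029-06-02


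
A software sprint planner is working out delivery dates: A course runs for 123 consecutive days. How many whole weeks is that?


Total days: 123
Days per week: 7
Division: 123 / 7 = 17 remainder 4
Complete weeks: 17
Remaining days: 4

17


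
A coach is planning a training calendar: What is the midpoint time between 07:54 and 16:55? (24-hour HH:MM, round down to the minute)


Start time: 07:54 = 474 minutes from midnight
End time: 16:55 = 1015 minutes from midnight
Sum: 474 + 1015 = 1489
Midpoint: 1489 / 2 = 744 minutes
Convert: 744 / 60 = 12 hours, 24 minutes
Result: 12:24

12:24


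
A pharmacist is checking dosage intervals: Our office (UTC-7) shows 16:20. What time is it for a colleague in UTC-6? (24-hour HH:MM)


Local time: 16:20 at UTC-7 (offset -7h)
Target zone: UTC-6 (offset -6h)
Difference: -6 - (-7) = 1 hours
Calculation: 16 + (1) = 17
Result: 17:20

17:20


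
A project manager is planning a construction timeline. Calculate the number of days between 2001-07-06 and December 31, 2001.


Start: July 06, 2001
End: December 31, 2001
Days left in July: 25
August: 31
September: 30
October: 31
November: 30
... plus remaining months
Sum of remaining months: 153
Total: 25 + 153 = 178

178


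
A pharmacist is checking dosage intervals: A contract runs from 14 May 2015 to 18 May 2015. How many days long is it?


Start date: 2015-05-14
End date: 2015-05-18
May 2015: +4 days
Total: 4 days

4


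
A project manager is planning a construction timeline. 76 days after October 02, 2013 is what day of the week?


Start: 2013-10-02 (Wednesday)
Step 1 - find target date: add 76 days
  2013-10-02 + 76 days = 2013-12-17
Step 2 - day of week:
  76 mod 7 = 6
  Wednesday + 6 days -> Tuesday
Result: Tuesday (2013-12-17)

Tuesday


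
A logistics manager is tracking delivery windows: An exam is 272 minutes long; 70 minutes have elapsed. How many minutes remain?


Total budget: 272 minutes
Time used: 70 minutes
Remaining: 272 - 70 = 202 minutes
Percent used: 25.7%
Percent remaining: 74.3%

202


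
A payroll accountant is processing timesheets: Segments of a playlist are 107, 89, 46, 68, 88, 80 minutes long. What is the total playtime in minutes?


Durations: 107, 89, 46, 68, 88, 80
Running sum: 107
+ 89 = 196
+ 46 = 242
+ 68 = 310
+ 88 = 398
+ 80 = 478
Total duration: 478 minutes
That is 7 hours and 58 minutes

478


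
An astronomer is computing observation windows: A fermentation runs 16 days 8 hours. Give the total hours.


Days: 16
Extra hours: 8
Hours per day: 24
Days to hours: 16 x 24 = 384
Total: 384 + 8 = 392

392


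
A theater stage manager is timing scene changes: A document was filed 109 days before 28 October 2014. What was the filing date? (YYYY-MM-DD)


Start: 2014-10-28
Subtracting 109 days
Days already passed in October: 28
After going back through October: 81 more days to subtract
September 2014: 30 days, 51 remaining
August 2014: 31 days, 20 remaining
July 2014 has 31 days, need 20
Result: 2014-07-11

2014-07-11


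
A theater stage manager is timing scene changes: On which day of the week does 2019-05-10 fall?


Date: 2019-05-10
January 1, 2019 is a Tuesday
Day of year: 130
Offset from Jan 1: 129 days
129 mod 7 = 3
Result: Friday

Friday


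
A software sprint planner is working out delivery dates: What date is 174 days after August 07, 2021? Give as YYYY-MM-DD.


Start: 2021-08-07
Adding 174 days
Days remaining in August: 24
After August: 150 days still to add
September 2021: 30 days, 120 remaining
October 2021: 31 days, 89 remaining
November 2021: 30 days, 59 remaining
December 2021: 31 days, 28 remaining
Result: 2022-01-28

2022-01-28


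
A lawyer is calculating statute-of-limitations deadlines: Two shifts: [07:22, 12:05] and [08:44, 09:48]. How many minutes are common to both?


Interval A: [442, 725] minutes from midnight
Interval B: [524, 588] minutes from midnight
Overlap start = max(442, 524) = 524
Overlap end = min(725, 588) = 588
Overlap = 588 - 524 = 64 minutes

64


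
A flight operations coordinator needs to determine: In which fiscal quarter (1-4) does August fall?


Month: August (month 8)
Q1: January-March (months 1-3)
Q2: April-June (months 4-6)
Q3: July-September (months 7-9)
Q4: October-December (months 10-12)
Month 8 falls in Q3

3


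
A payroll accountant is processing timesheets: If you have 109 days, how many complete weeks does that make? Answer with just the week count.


Total days: 109
Days per week: 7
Division: 109 / 7 = 15 remainder 4
Complete weeks: 15
Remaining days: 4

15


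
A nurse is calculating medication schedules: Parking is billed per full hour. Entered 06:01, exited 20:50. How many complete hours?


Start: 06:01
End: 20:50
Hour difference: 20 - 6 = 14 hours
Minute difference: 50 - 1 = 49 minutes
Total minutes: 889
Complete hours: 889 / 60 = 14 (remainder 49)

14


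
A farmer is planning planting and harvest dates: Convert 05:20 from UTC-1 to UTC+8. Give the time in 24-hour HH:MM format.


Local time: 05:20 at UTC-1 (offset -1h)
Target zone: UTC+8 (offset 8h)
Difference: 8 - (-1) = 9 hours
Calculation: 5 + (9) = 14
Result: 14:20

14:20


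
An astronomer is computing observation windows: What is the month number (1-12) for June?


Calendar month order:
5. May
6. June <--
7. July
June is month number 6

6


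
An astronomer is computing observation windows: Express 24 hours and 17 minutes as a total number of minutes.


Hours: 24
Extra minutes: 17
Minutes per hour: 60
Hours to minutes: 24 x 60 = 1440
Total: 1440 + 17 = 1457

1457


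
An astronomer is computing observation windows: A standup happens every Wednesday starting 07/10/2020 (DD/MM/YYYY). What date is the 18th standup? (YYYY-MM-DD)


First occurrence: 2020-10-07 (occurrence 1)
Each occurrence is 7 days after the previous.
Occurrence 18 is 17 weeks after the first.
17 weeks = 119 days
2020-10-07 + 119 days = 2021-02-03

2021-02-03


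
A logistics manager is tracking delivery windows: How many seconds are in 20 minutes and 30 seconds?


Minutes: 20
Extra seconds: 30
Seconds per minute: 60
Minutes to seconds: 20 x 60 = 1200
Total: 1200 + 30 = 1230

1230


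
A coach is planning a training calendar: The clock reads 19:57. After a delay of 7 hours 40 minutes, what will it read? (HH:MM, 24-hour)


Start time: 19:57
Adding: 7 hours 40 minutes
Minutes: 57 + 40 = 97
Minute overflow: 97 >= 60, so carry 1 hour, minutes = 37
Hours: 19 + 7 + 1 = 27
Hour wraparound: 27 mod 24 = 3
Result: 03:37

03:37


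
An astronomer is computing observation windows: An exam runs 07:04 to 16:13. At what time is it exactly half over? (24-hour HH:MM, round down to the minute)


Start time: 07:04 = 424 minutes from midnight
End time: 16:13 = 973 minutes from midnight
Sum: 424 + 973 = 1397
Midpoint: 1397 / 2 = 698 minutes
Convert: 698 / 60 = 11 hours, 38 minutes
Result: 11:38

11:38


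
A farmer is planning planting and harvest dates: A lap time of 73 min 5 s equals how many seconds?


Minutes: 73
Seconds: 5
Convert minutes to seconds: 73 x 60 = 4380
Add remaining seconds: 4380 + 5 = 4385

4385


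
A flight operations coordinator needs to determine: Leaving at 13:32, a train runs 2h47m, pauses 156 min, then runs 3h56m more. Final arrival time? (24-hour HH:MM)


Depart: 13:32
Leg 1: +167 min -> 16:19
Layover: +156 min -> 18:55
Leg 2: +236 min -> 22:51
Total travel: 559 minutes = 9h 19m
Arrival: 22:51

22:51


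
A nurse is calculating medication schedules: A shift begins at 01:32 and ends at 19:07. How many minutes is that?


Start time: 01:32 = 92 minutes from midnight
End time: 19:07 = 1147 minutes from midnight
Difference: 1147 - 92 = 1055 minutes
That is 17 hours and 35 minutes

1055


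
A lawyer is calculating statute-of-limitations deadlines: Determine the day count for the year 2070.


Year: 2070
Check leap year rules:
Divisible by 4? No
2070 is not a leap year
Days: 365

365


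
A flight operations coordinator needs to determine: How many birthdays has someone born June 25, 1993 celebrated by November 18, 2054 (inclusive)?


Birth: 1993-06-25
Reference: 2054-11-18
Year difference: 2054 - 1993 = 61
Has birthday (06-25) occurred by 11-18? Yes
Age in full years: 61

61


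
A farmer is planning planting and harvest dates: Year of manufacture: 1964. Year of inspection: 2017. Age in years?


Birth year: 1964
Current year: 2017
Age = current year - birth year
Age = 2017 - 1964 = 53

53


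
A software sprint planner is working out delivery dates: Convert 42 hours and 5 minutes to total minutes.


Hours: 42
Minutes: 5
Convert hours to minutes: 42 x 60 = 2520
Add remaining minutes: 2520 + 5 = 2525

2525


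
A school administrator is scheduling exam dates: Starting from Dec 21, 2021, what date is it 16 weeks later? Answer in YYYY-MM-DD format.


Start: 2021-12-21
Weeks to add: 16
Convert to days: 16 x 7 = 112 days
Add 112 days to 2021-12-21
Result: 2022-04-12

2022-04-12


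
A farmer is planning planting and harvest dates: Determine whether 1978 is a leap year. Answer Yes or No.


Year: 1978
Divisible by 4? 1978 / 4 = 494.5 -> No
Not divisible by 4, so NOT a leap year

No


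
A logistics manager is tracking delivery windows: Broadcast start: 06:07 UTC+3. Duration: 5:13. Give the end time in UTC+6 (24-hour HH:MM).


Start: 06:07 in UTC+3
Step 1 - add duration:
  minutes: 7 + 13 = 20
  hours: 6 + 5 + 0 = 11
  end in UTC+3: 11:20
Step 2 - convert UTC+3 -> UTC+6:
  offset difference: 6 - (3) = 3 hours
  11 + (3) = 14 -> mod 24 = 14
Result: 14:20 in UTC+6

14:20


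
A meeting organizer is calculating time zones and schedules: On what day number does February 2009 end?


Month: February
Year: 2009
2009 is not a leap year
February has 28 days
Total: 28 days

28


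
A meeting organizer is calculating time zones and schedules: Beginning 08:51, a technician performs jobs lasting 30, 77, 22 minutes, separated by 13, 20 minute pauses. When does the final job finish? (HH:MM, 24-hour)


Start: 08:51 = 531 min from midnight
  after task 1 (30 min): 09:21
  after break (13 min): 09:34
  after task 2 (77 min): 10:51
  after break (20 min): 11:11
  after task 3 (22 min): 11:33
Total elapsed: 162 minutes
End time: 11:33

11:33


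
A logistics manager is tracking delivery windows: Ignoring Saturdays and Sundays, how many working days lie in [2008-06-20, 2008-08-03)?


Start: 2008-06-20 (Friday)
End (exclusive): 2008-08-03 (Sunday)
Total calendar days: 44
Full weeks: 44 // 7 = 6 -> 30 weekdays
Remaining 2 days starting on Friday:
  Fri(w), Sat(-) -> 1 weekdays
Total business days: 30 + 1 = 31

31


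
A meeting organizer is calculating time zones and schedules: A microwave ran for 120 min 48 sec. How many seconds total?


Minutes: 120
Extra seconds: 48
Seconds per minute: 60
Minutes to seconds: 120 x 60 = 7200
Total: 7200 + 48 = 7248

7248


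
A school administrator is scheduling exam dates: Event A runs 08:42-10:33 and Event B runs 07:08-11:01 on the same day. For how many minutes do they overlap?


Interval A: [522, 633] minutes from midnight
Interval B: [428, 661] minutes from midnight
Overlap start = max(522, 428) = 522
Overlap end = min(633, 661) = 633
Overlap = 633 - 522 = 111 minutes

111


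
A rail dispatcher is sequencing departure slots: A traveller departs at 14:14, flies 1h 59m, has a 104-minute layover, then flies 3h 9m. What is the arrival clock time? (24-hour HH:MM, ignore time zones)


Depart: 14:14
Leg 1: +119 min -> 16:13
Layover: +104 min -> 17:57
Leg 2: +189 min -> 21:06
Total travel: 412 minutes = 6h 52m
Arrival: 21:06

21:06


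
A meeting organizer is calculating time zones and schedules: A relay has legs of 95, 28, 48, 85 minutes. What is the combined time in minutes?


Durations: 95, 28, 48, 85
Running sum: 95
+ 28 = 123
+ 48 = 171
+ 85 = 256
Total duration: 256 minutes
That is 4 hours and 16 minutes

256


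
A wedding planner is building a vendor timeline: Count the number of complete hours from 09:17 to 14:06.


Start: 09:17
End: 14:06
Hour difference: 14 - 9 = 5 hours
Minute difference: 6 - 17 = -11 minutes
Total minutes: 289
Complete hours: 289 / 60 = 4 (remainder 49)

4


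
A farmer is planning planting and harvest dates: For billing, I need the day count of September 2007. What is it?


Month: September
Year: 2007
September is a 30-day month
Total: 30 days

30


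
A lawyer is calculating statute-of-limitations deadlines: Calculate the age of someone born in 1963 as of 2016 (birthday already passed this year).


Birth year: 1963
Current year: 2016
Age = current year - birth year
Age = 2016 - 1963 = 53

53


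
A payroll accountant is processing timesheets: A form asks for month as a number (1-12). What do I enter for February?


Calendar month order:
1. January
2. February <--
3. March
February is month number 2

2


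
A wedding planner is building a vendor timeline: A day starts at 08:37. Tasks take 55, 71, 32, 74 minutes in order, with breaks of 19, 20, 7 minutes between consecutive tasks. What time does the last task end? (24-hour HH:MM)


Start: 08:37 = 517 min from midnight
  after task 1 (55 min): 09:32
  after break (19 min): 09:51
  after task 2 (71 min): 11:02
  after break (20 min): 11:22
  after task 3 (32 min): 11:54
  after break (7 min): 12:01
  after task 4 (74 min): 13:15
Total elapsed: 278 minutes
End time: 13:15

13:15


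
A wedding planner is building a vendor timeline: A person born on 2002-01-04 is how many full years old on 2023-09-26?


Birth: 2002-01-04
Reference: 2023-09-26
Year difference: 2023 - 2002 = 21
Has birthday (01-04) occurred by 09-26? Yes
Age in full years: 21

21


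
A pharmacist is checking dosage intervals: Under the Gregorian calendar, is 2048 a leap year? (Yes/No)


Year: 2048
Divisible by 4? 2048 / 4 = 512.0 -> Yes
Divisible by 100? 2048 / 100 = 20.48 -> No
Divisible by 4 but not 100, so it IS a leap year

Yes


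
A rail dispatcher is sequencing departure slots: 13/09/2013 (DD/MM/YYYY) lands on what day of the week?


Date: 2013-09-13
January 1, 2013 is a Tuesday
Day of year: 256
Offset from Jan 1: 255 days
255 mod 7 = 3
Result: Friday

Friday


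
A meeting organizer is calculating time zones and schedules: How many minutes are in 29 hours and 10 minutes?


Hours: 29
Extra minutes: 10
Minutes per hour: 60
Hours to minutes: 29 x 60 = 1740
Total: 1740 + 10 = 1750

1750


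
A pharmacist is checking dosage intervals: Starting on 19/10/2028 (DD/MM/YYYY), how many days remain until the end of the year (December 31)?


Start: October 19, 2028
End: December 31, 2028
Days left in October: 12
November: 30
December: 31
Sum of remaining months: 61
Total: 12 + 61 = 73

73


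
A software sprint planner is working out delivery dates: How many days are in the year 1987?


Year: 1987
Check leap year rules:
Divisible by 4? No
1987 is not a leap year
Days: 365

365


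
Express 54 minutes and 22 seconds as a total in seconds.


Minutes: 54
Seconds: 22
Convert minutes to seconds: 54 x 60 = 3240
Add remaining seconds: 3240 + 22 = 3262

3262


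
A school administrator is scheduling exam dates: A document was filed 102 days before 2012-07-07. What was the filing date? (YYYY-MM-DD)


Start: 2012-07-07
Subtracting 102 days
Days already passed in July: 7
After going back through July: 95 more days to subtract
June 2012: 30 days, 65 remaining
May 2012: 31 days, 34 remaining
April 2012: 30 days, 4 remaining
March 2012 has 31 days, need 4
Result: 2012-03-27

2012-03-27


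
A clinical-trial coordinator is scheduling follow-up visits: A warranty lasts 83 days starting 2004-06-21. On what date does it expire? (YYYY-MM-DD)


Start: 2004-06-21
Adding 83 days
Days remaining in June: 9
After June: 74 days still to add
July 2004: 31 days, 43 remaining
August 2004: 31 days, 12 remaining
September 2004 has 30 days, need 12
Result: 2004-09-12

2004-09-12


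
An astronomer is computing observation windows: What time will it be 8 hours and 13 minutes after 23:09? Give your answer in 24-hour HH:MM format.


Start time: 23:09
Adding: 8 hours 13 minutes
Minutes: 9 + 13 = 22
Hours: 23 + 8 + 0 = 31
Hour wraparound: 31 mod 24 = 7
Result: 07:22

07:22


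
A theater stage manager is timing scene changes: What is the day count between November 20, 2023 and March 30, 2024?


Start date: 2023-11-20
End date: 2024-03-30
Nov 2023: +11 days
Dec 2023: +31 days
Jan 2024: +31 days
Feb 2024: +29 days
Mar 2024: +29 days
Total: 131 days

131


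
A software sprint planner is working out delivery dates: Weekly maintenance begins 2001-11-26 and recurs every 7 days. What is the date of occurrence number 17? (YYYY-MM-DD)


First occurrence: 2001-11-26 (occurrence 1)
Each occurrence is 7 days after the previous.
Occurrence 17 is 16 weeks after the first.
16 weeks = 112 days
2001-11-26 + 112 days = 2002-03-18

2002-03-18


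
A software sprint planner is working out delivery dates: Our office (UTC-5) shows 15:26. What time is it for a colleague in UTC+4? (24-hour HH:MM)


Local time: 15:26 at UTC-5 (offset -5h)
Target zone: UTC+4 (offset 4h)
Difference: 4 - (-5) = 9 hours
Calculation: 15 + (9) = 24
Wraparound: (24) mod 24 = 0
Result: 00:26

00:26


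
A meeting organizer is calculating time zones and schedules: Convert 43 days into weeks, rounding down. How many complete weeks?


Total days: 43
Days per week: 7
Division: 43 / 7 = 6 remainder 1
Complete weeks: 6
Remaining days: 1

6


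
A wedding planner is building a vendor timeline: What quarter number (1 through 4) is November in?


Month: November (month 11)
Q1: January-March (months 1-3)
Q2: April-June (months 4-6)
Q3: July-September (months 7-9)
Q4: October-December (months 10-12)
Month 11 falls in Q4

4


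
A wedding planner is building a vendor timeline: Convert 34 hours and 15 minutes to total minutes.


Hours: 34
Minutes: 15
Convert hours to minutes: 34 x 60 = 2040
Add remaining minutes: 2040 + 15 = 2055

2055


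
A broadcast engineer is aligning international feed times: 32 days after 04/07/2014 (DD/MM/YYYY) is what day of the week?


Start: 2014-07-04 (Friday)
Step 1 - find target date: add 32 days
  2014-07-04 + 32 days = 2014-08-05
Step 2 - day of week:
  32 mod 7 = 4
  Friday + 4 days -> Tuesday
Result: Tuesday (2014-08-05)

Tuesday


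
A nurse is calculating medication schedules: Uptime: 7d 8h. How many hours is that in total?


Days: 7
Extra hours: 8
Hours per day: 24
Days to hours: 7 x 24 = 168
Total: 168 + 8 = 176

176


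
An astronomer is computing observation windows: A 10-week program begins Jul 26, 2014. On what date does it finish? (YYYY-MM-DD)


Start: 2014-07-26
Weeks to add: 10
Convert to days: 10 x 7 = 70 days
Add 70 days to 2014-07-26
Result: 2014-10-04

2014-10-04


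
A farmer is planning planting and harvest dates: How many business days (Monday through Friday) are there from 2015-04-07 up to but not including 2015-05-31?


Start: 2015-04-07 (Tuesday)
End (exclusive): 2015-05-31 (Sunday)
Total calendar days: 54
Full weeks: 54 // 7 = 7 -> 35 weekdays
Remaining 5 days starting on Tuesday:
  Tue(w), Wed(w), Thu(w), Fri(w), Sat(-) -> 4 weekdays
Total business days: 35 + 4 = 39

39


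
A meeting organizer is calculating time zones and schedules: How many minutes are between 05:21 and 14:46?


Start time: 05:21 = 321 minutes from midnight
End time: 14:46 = 886 minutes from midnight
Difference: 886 - 321 = 565 minutes
That is 9 hours and 25 minutes

565


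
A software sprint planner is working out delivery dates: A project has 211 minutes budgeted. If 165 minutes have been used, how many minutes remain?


Total budget: 211 minutes
Time used: 165 minutes
Remaining: 211 - 165 = 46 minutes
Percent used: 78.2%
Percent remaining: 21.8%

46


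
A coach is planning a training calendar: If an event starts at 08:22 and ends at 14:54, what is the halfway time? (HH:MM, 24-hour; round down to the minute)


Start time: 08:22 = 502 minutes from midnight
End time: 14:54 = 894 minutes from midnight
Sum: 502 + 894 = 1396
Midpoint: 1396 / 2 = 698 minutes
Convert: 698 / 60 = 11 hours, 38 minutes
Result: 11:38

11:38


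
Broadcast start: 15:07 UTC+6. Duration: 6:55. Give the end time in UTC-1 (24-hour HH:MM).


Start: 15:07 in UTC+6
Step 1 - add duration:
  minutes: 7 + 55 = 62 (carry 1h)
  hours: 15 + 6 + 1 = 22
  end in UTC+6: 22:02
Step 2 - convert UTC+6 -> UTC-1:
  offset difference: -1 - (6) = -7 hours
  22 + (-7) = 15 -> mod 24 = 15
Result: 15:02 in UTC-1

15:02


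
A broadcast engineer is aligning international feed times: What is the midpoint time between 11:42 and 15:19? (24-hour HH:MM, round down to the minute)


Start time: 11:42 = 702 minutes from midnight
End time: 15:19 = 919 minutes from midnight
Sum: 702 + 919 = 1621
Midpoint: 1621 / 2 = 810 minutes
Convert: 810 / 60 = 13 hours, 30 minutes
Result: 13:30

13:30


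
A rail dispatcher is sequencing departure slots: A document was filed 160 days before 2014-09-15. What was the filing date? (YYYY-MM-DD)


Start: 2014-09-15
Subtracting 160 days
Days already passed in September: 15
After going back through September: 145 more days to subtract
August 2014: 31 days, 114 remaining
July 2014: 31 days, 83 remaining
June 2014: 30 days, 53 remaining
May 2014: 31 days, 22 remaining
Result: 2014-04-08

2014-04-08


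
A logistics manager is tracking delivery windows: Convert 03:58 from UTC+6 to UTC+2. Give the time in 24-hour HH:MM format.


Local time: 03:58 at UTC+6 (offset 6h)
Target zone: UTC+2 (offset 2h)
Difference: 2 - (6) = -4 hours
Calculation: 3 + (-4) = -1
Wraparound: (-1) mod 24 = 23
Result: 23:58

23:58


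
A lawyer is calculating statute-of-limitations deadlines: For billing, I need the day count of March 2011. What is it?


Month: March
Year: 2011
March is a 31-day month
Total: 31 days

31


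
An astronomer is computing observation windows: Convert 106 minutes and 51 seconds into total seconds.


Minutes: 106
Seconds: 51
Convert minutes to seconds: 106 x 60 = 6360
Add remaining seconds: 6360 + 51 = 6411

6411


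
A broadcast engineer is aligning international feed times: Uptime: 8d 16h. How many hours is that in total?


Days: 8
Extra hours: 16
Hours per day: 24
Days to hours: 8 x 24 = 192
Total: 192 + 16 = 208

208


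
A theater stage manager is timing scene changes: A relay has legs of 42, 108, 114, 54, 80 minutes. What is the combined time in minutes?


Durations: 42, 108, 114, 54, 80
Running sum: 42
+ 108 = 150
+ 114 = 264
+ 54 = 318
+ 80 = 398
Total duration: 398 minutes
That is 6 hours and 38 minutes

398


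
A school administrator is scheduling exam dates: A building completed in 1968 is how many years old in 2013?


Birth year: 1968
Current year: 2013
Age = current year - birth year
Age = 2013 - 1968 = 45

45


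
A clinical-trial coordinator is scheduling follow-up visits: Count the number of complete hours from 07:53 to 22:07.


Start: 07:53
End: 22:07
Hour difference: 22 - 7 = 15 hours
Minute difference: 7 - 53 = -46 minutes
Total minutes: 854
Complete hours: 854 / 60 = 14 (remainder 14)

14


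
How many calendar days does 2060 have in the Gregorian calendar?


Year: 2060
Check leap year rules:
Divisible by 4? Yes
Divisible by 100? No
2060 is a leap year
Days: 366

366


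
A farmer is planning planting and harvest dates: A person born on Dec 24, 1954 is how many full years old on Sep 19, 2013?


Birth: 1954-12-24
Reference: 2013-09-19
Year difference: 2013 - 1954 = 59
Has birthday (12-24) occurred by 09-19? No
Birthday not yet reached this year -> subtract 1
Age in full years: 58

58


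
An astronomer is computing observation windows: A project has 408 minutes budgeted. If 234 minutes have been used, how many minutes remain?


Total budget: 408 minutes
Time used: 234 minutes
Remaining: 408 - 234 = 174 minutes
Percent used: 57.4%
Percent remaining: 42.6%

174


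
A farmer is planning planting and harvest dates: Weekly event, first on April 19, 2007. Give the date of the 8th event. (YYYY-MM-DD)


First occurrence: 2007-04-19 (occurrence 1)
Each occurrence is 7 days after the previous.
Occurrence 8 is 7 weeks after the first.
7 weeks = 49 days
2007-04-19 + 49 days = 2007-06-07

2007-06-07


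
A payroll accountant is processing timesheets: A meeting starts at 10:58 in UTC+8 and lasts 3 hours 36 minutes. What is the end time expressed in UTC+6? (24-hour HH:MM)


Start: 10:58 in UTC+8
Step 1 - add duration:
  minutes: 58 + 36 = 94 (carry 1h)
  hours: 10 + 3 + 1 = 14
  end in UTC+8: 14:34
Step 2 - convert UTC+8 -> UTC+6:
  offset difference: 6 - (8) = -2 hours
  14 + (-2) = 12 -> mod 24 = 12
Result: 12:34 in UTC+6

12:34


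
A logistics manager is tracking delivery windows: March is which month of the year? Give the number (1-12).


Calendar month order:
2. February
3. March <--
4. April
March is month number 3

3


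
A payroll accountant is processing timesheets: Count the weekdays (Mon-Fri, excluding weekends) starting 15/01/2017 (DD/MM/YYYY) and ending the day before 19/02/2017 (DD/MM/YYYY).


Start: 2017-01-15 (Sunday)
End (exclusive): 2017-02-19 (Sunday)
Total calendar days: 35
Full weeks: 35 // 7 = 5 -> 25 weekdays
Remaining 0 days starting on Sunday:
Total business days: 25 + 0 = 25

25


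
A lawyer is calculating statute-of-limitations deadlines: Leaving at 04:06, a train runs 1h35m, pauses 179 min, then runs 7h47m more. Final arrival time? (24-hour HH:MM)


Depart: 04:06
Leg 1: +95 min -> 05:41
Layover: +179 min -> 08:40
Leg 2: +467 min -> 16:27
Total travel: 741 minutes = 12h 21m
Arrival: 16:27

16:27


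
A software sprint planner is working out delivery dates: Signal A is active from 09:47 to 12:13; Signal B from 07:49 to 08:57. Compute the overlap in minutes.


Interval A: [587, 733] minutes from midnight
Interval B: [469, 537] minutes from midnight
Overlap start = max(587, 469) = 587
Overlap end = min(733, 537) = 537
End <= start, so the intervals do not overlap: 0 minutes

0


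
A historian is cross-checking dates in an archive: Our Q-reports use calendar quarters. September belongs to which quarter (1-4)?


Month: September (month 9)
Q1: January-March (months 1-3)
Q2: April-June (months 4-6)
Q3: July-September (months 7-9)
Q4: October-December (months 10-12)
Month 9 falls in Q3

3


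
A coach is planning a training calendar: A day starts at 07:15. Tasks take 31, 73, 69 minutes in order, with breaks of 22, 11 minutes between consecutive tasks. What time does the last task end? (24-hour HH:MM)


Start: 07:15 = 435 min from midnight
  after task 1 (31 min): 07:46
  after break (22 min): 08:08
  after task 2 (73 min): 09:21
  after break (11 min): 09:32
  after task 3 (69 min): 10:41
Total elapsed: 206 minutes
End time: 10:41

10:41


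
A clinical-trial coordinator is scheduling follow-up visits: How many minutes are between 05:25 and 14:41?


Start time: 05:25 = 325 minutes from midnight
End time: 14:41 = 881 minutes from midnight
Difference: 881 - 325 = 556 minutes
That is 9 hours and 16 minutes

556


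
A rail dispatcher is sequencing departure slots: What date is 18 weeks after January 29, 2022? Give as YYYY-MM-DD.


Start: 2022-01-29
Weeks to add: 18
Convert to days: 18 x 7 = 126 days
Add 126 days to 2022-01-29
Result: 2022-06-04

2022-06-04


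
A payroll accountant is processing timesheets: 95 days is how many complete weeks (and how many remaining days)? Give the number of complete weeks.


Total days: 95
Days per week: 7
Division: 95 / 7 = 13 remainder 4
Complete weeks: 13
Remaining days: 4

13


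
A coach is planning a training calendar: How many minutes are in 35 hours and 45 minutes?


Hours: 35
Extra minutes: 45
Minutes per hour: 60
Hours to minutes: 35 x 60 = 2100
Total: 2100 + 45 = 2145

2145


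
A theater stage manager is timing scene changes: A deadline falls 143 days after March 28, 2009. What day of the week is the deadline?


Start: 2009-03-28 (Saturday)
Step 1 - find target date: add 143 days
  2009-03-28 + 143 days = 2009-08-18
Step 2 - day of week:
  143 mod 7 = 3
  Saturday + 3 days -> Tuesday
Result: Tuesday (2009-08-18)

Tuesday


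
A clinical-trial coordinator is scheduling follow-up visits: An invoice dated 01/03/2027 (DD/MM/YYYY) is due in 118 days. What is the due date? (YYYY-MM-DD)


Start: 2027-03-01
Adding 118 days
Days remaining in March: 30
After March: 88 days still to add
April 2027: 30 days, 58 remaining
May 2027: 31 days, 27 remaining
June 2027 has 30 days, need 27
Result: 2027-06-27

2027-06-27


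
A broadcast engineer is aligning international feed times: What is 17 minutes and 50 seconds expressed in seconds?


Minutes: 17
Extra seconds: 50
Seconds per minute: 60
Minutes to seconds: 17 x 60 = 1020
Total: 1020 + 50 = 1070

1070


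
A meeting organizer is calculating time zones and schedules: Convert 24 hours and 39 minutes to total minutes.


Hours: 24
Minutes: 39
Convert hours to minutes: 24 x 60 = 1440
Add remaining minutes: 1440 + 39 = 1479

1479


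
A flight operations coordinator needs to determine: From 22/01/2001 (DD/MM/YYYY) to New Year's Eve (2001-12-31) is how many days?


Start: January 22, 2001
End: December 31, 2001
Days left in January: 9
February: 28
March: 31
April: 30
May: 31
... plus remaining months
Sum of remaining months: 334
Total: 9 + 334 = 343

343


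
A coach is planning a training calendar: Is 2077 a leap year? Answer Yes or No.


Year: 2077
Divisible by 4? 2077 / 4 = 519.25 -> No
Not divisible by 4, so NOT a leap year

No


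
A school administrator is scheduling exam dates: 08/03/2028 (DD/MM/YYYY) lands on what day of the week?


Date: 2028-03-08
January 1, 2028 is a Saturday
Day of year: 68
Offset from Jan 1: 67 days
67 mod 7 = 4
Result: Wednesday

Wednesday


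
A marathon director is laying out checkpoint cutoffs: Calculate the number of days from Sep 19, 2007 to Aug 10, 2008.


Start date: 2007-09-19
End date: 2008-08-10
Sep 2007: +12 days
Oct 2007: +31 days
Nov 2007: +30 days
... (9 more months)
Total: 326 days

326


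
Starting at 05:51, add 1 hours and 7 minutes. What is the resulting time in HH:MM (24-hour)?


Start time: 05:51
Adding: 1 hours 7 minutes
Minutes: 51 + 7 = 58
Hours: 5 + 1 + 0 = 6
Result: 06:58

06:58


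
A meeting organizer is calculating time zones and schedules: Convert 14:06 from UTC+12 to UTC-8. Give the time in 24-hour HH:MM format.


Local time: 14:06 at UTC+12 (offset 12h)
Target zone: UTC-8 (offset -8h)
Difference: -8 - (12) = -20 hours
Calculation: 14 + (-20) = -6
Wraparound: (-6) mod 24 = 18
Result: 18:06

18:06


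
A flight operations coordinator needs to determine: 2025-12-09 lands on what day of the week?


Date: 2025-12-09
January 1, 2025 is a Wednesday
Day of year: 343
Offset from Jan 1: 342 days
342 mod 7 = 6
Result: Tuesday

Tuesday


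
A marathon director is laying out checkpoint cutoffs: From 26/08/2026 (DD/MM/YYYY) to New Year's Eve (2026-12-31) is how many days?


Start: August 26, 2026
End: December 31, 2026
Days left in August: 5
September: 30
October: 31
November: 30
December: 31
Sum of remaining months: 122
Total: 5 + 122 = 127

127


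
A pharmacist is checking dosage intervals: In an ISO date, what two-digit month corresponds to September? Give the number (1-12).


Calendar month order:
8. August
9. September <--
10. October
September is month number 9

9


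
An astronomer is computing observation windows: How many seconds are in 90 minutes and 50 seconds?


Minutes: 90
Extra seconds: 50
Seconds per minute: 60
Minutes to seconds: 90 x 60 = 5400
Total: 5400 + 50 = 5450

5450


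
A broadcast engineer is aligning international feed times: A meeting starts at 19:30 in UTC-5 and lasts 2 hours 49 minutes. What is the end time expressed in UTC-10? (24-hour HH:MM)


Start: 19:30 in UTC-5
Step 1 - add duration:
  minutes: 30 + 49 = 79 (carry 1h)
  hours: 19 + 2 + 1 = 22
  end in UTC-5: 22:19
Step 2 - convert UTC-5 -> UTC-10:
  offset difference: -10 - (-5) = -5 hours
  22 + (-5) = 17 -> mod 24 = 17
Result: 17:19 in UTC-10

17:19


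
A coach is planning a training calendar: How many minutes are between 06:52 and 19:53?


Start time: 06:52 = 412 minutes from midnight
End time: 19:53 = 1193 minutes from midnight
Difference: 1193 - 412 = 781 minutes
That is 13 hours and 1 minutes

781


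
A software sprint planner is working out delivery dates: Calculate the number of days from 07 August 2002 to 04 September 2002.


Start date: 2002-08-07
End date: 2002-09-04
Aug 2002: +25 days
Sep 2002: +3 days
Total: 28 days

28


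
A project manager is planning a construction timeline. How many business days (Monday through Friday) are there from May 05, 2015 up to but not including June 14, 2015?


Start: 2015-05-05 (Tuesday)
End (exclusive): 2015-06-14 (Sunday)
Total calendar days: 40
Full weeks: 40 // 7 = 5 -> 25 weekdays
Remaining 5 days starting on Tuesday:
  Tue(w), Wed(w), Thu(w), Fri(w), Sat(-) -> 4 weekdays
Total business days: 25 + 4 = 29

29


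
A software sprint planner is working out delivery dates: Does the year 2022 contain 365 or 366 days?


Year: 2022
Check leap year rules:
Divisible by 4? No
2022 is not a leap year
Days: 365

365


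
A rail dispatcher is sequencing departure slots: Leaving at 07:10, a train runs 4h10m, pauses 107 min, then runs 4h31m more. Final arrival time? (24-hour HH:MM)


Depart: 07:10
Leg 1: +250 min -> 11:20
Layover: +107 min -> 13:07
Leg 2: +271 min -> 17:38
Total travel: 628 minutes = 10h 28m
Arrival: 17:38

17:38


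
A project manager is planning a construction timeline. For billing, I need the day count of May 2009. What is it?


Month: May
Year: 2009
May is a 31-day month
Total: 31 days

31


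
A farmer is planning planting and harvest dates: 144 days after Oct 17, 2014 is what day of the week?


Start: 2014-10-17 (Friday)
Step 1 - find target date: add 144 days
  2014-10-17 + 144 days = 2015-03-10
Step 2 - day of week:
  144 mod 7 = 4
  Friday + 4 days -> Tuesday
Result: Tuesday (2015-03-10)

Tuesday


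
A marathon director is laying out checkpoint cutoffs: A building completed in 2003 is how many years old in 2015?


Birth year: 2003
Current year: 2015
Age = current year - birth year
Age = 2015 - 2003 = 12

12


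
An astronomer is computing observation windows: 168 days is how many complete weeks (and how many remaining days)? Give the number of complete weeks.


Total days: 168
Days per week: 7
Division: 168 / 7 = 24 remainder 0
Complete weeks: 24
Remaining days: 0

24


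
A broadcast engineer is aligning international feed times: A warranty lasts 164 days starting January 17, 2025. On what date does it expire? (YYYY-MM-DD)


Start: 2025-01-17
Adding 164 days
Days remaining in January: 14
After January: 150 days still to add
February 2025: 28 days, 122 remaining
March 2025: 31 days, 91 remaining
April 2025: 30 days, 61 remaining
May 2025: 31 days, 30 remaining
Result: 2025-06-30

2025-06-30


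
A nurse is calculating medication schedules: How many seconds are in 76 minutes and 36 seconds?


Minutes: 76
Seconds: 36
Convert minutes to seconds: 76 x 60 = 4560
Add remaining seconds: 4560 + 36 = 4596

4596


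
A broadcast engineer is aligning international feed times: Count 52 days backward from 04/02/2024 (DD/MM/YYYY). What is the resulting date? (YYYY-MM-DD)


Start: 2024-02-04
Subtracting 52 days
Days already passed in February: 4
After going back through February: 48 more days to subtract
January 2024: 31 days, 17 remaining
December 2023 has 31 days, need 17
Result: 2023-12-14

2023-12-14


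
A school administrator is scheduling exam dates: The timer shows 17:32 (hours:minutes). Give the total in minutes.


Hours: 17
Minutes: 32
Convert hours to minutes: 17 x 60 = 1020
Add remaining minutes: 1020 + 32 = 1052

1052
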